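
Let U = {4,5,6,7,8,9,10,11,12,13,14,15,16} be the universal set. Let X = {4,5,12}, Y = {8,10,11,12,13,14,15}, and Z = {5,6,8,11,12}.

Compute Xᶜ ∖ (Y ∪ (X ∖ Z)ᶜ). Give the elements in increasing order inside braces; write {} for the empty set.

Xᶜ = {6,7,8,9,10,11,13,14,15,16}
X ∖ Z = {4}
(X ∖ Z)ᶜ = {5,6,7,8,9,10,11,12,13,14,15,16}
Y ∪ (X ∖ Z)ᶜ = {5,6,7,8,9,10,11,12,13,14,15,16}
Xᶜ ∖ (Y ∪ (X ∖ Z)ᶜ) = {}

{}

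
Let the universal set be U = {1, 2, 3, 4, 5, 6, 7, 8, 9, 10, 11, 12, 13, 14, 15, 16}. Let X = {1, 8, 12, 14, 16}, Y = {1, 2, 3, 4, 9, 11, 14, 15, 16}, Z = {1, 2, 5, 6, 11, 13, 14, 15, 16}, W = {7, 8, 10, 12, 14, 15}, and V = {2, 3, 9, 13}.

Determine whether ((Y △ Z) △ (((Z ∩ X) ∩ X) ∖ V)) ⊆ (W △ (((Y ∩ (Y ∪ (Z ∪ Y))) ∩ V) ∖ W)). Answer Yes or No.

No

Y △ Z = {3, 4, 5, 6, 9, 13}
Z ∩ X = {1, 14, 16}
(Z ∩ X) ∩ X = {1, 14, 16}
((Z ∩ X) ∩ X) ∖ V = {1, 14, 16}
(Y △ Z) △ (((Z ∩ X) ∩ X) ∖ V) = {1, 3, 4, 5, 6, 9, 13, 14, 16}
Z ∪ Y = {1, 2, 3, 4, 5, 6, 9, 11, 13, 14, 15, 16}
Y ∪ (Z ∪ Y) = {1, 2, 3, 4, 5, 6, 9, 11, 13, 14, 15, 16}
Y ∩ (Y ∪ (Z ∪ Y)) = {1, 2, 3, 4, 9, 11, 14, 15, 16}
(Y ∩ (Y ∪ (Z ∪ Y))) ∩ V = {2, 3, 9}
((Y ∩ (Y ∪ (Z ∪ Y))) ∩ V) ∖ W = {2, 3, 9}
W △ (((Y ∩ (Y ∪ (Z ∪ Y))) ∩ V) ∖ W) = {2, 3, 7, 8, 9, 10, 12, 14, 15}
1 ∈ (Y △ Z) △ (((Z ∩ X) ∩ X) ∖ V) but 1 ∉ W △ (((Y ∩ (Y ∪ (Z ∪ Y))) ∩ V) ∖ W), so the inclusion fails.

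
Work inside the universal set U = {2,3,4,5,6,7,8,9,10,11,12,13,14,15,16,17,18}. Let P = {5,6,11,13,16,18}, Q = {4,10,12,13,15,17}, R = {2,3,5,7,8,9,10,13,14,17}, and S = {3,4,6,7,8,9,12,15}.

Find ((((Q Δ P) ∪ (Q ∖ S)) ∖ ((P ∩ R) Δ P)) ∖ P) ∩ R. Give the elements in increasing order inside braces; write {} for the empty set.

{10,17}

Q Δ P = {4,5,6,10,11,12,15,16,17,18}
Q ∖ S = {10,13,17}
(Q Δ P) ∪ (Q ∖ S) = {4,5,6,10,11,12,13,15,16,17,18}
P ∩ R = {5,13}
(P ∩ R) Δ P = {6,11,16,18}
((Q Δ P) ∪ (Q ∖ S)) ∖ ((P ∩ R) Δ P) = {4,5,10,12,13,15,17}
(((Q Δ P) ∪ (Q ∖ S)) ∖ ((P ∩ R) Δ P)) ∖ P = {4,10,12,15,17}
((((Q Δ P) ∪ (Q ∖ S)) ∖ ((P ∩ R) Δ P)) ∖ P) ∩ R = {10,17}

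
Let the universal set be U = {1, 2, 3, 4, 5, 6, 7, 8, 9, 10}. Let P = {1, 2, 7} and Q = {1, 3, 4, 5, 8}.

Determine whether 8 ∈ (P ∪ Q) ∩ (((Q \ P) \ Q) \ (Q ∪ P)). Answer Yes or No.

8 ∉ P and 8 ∈ Q, so 8 ∈ P ∪ Q
8 ∈ Q and 8 ∉ P, so 8 ∈ Q \ P
8 ∈ (Q \ P) and 8 ∈ Q, so 8 ∉ (Q \ P) \ Q
8 ∈ Q and 8 ∉ P, so 8 ∈ Q ∪ P
8 ∉ ((Q \ P) \ Q) and 8 ∈ (Q ∪ P), so 8 ∉ ((Q \ P) \ Q) \ (Q ∪ P)
8 ∈ (P ∪ Q) and 8 ∉ (((Q \ P) \ Q) \ (Q ∪ P)), so 8 ∉ (P ∪ Q) ∩ (((Q \ P) \ Q) \ (Q ∪ P))

No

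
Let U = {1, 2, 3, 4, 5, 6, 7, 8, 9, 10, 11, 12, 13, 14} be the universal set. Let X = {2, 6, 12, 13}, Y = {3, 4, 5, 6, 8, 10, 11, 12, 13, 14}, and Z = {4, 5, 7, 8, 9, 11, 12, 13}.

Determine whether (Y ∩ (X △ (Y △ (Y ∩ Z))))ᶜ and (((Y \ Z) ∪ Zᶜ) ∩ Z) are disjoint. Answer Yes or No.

Yes

Y ∩ Z = {4, 5, 8, 11, 12, 13}
Y △ (Y ∩ Z) = {3, 6, 10, 14}
X △ (Y △ (Y ∩ Z)) = {2, 3, 10, 12, 13, 14}
Y ∩ (X △ (Y △ (Y ∩ Z))) = {3, 10, 12, 13, 14}
(Y ∩ (X △ (Y △ (Y ∩ Z))))ᶜ = {1, 2, 4, 5, 6, 7, 8, 9, 11}
Y \ Z = {3, 6, 10, 14}
Zᶜ = {1, 2, 3, 6, 10, 14}
(Y \ Z) ∪ Zᶜ = {1, 2, 3, 6, 10, 14}
((Y \ Z) ∪ Zᶜ) ∩ Z = {}
{1, 2, 4, 5, 6, 7, 8, 9, 11} and {} share no elements.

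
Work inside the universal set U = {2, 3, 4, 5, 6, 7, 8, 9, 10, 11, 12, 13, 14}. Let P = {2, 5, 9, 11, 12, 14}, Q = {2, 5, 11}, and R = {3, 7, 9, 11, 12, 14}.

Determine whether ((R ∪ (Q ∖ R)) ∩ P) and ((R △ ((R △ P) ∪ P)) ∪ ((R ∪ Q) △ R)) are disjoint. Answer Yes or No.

Q ∖ R = {2, 5}
R ∪ (Q ∖ R) = {2, 3, 5, 7, 9, 11, 12, 14}
(R ∪ (Q ∖ R)) ∩ P = {2, 5, 9, 11, 12, 14}
R △ P = {2, 3, 5, 7}
(R △ P) ∪ P = {2, 3, 5, 7, 9, 11, 12, 14}
R △ ((R △ P) ∪ P) = {2, 5}
R ∪ Q = {2, 3, 5, 7, 9, 11, 12, 14}
(R ∪ Q) △ R = {2, 5}
(R △ ((R △ P) ∪ P)) ∪ ((R ∪ Q) △ R) = {2, 5}
2 lies in both, so they are not disjoint.

No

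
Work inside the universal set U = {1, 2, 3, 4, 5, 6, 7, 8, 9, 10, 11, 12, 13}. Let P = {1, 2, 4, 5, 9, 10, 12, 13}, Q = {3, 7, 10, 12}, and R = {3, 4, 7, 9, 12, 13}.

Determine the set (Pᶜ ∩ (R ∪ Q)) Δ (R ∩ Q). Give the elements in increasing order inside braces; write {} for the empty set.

Pᶜ = {3, 6, 7, 8, 11}
R ∪ Q = {3, 4, 7, 9, 10, 12, 13}
Pᶜ ∩ (R ∪ Q) = {3, 7}
R ∩ Q = {3, 7, 12}
(Pᶜ ∩ (R ∪ Q)) Δ (R ∩ Q) = {12}

{12}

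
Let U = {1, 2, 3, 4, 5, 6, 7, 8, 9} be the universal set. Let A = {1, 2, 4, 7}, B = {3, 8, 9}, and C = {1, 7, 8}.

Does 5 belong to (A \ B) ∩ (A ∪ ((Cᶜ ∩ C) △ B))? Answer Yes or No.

No

5 ∉ A and 5 ∉ B, so 5 ∉ A \ B
5 ∉ C, so 5 ∈ Cᶜ
5 ∈ Cᶜ and 5 ∉ C, so 5 ∉ Cᶜ ∩ C
5 ∉ (Cᶜ ∩ C) and 5 ∉ B, so 5 ∉ (Cᶜ ∩ C) △ B
5 ∉ A and 5 ∉ ((Cᶜ ∩ C) △ B), so 5 ∉ A ∪ ((Cᶜ ∩ C) △ B)
5 ∉ (A \ B) and 5 ∉ (A ∪ ((Cᶜ ∩ C) △ B)), so 5 ∉ (A \ B) ∩ (A ∪ ((Cᶜ ∩ C) △ B))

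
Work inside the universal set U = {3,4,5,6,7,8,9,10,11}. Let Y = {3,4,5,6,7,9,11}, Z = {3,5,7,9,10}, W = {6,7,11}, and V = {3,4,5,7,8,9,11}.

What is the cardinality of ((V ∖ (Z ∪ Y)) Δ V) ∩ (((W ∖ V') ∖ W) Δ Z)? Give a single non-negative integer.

Z ∪ Y = {3,4,5,6,7,9,10,11}
V ∖ (Z ∪ Y) = {8}
(V ∖ (Z ∪ Y)) Δ V = {3,4,5,7,9,11}
V' = {6,10}
W ∖ V' = {7,11}
(W ∖ V') ∖ W = {}
((W ∖ V') ∖ W) Δ Z = {3,5,7,9,10}
((V ∖ (Z ∪ Y)) Δ V) ∩ (((W ∖ V') ∖ W) Δ Z) = {3,5,7,9}
|((V ∖ (Z ∪ Y)) Δ V) ∩ (((W ∖ V') ∖ W) Δ Z)| = 4

4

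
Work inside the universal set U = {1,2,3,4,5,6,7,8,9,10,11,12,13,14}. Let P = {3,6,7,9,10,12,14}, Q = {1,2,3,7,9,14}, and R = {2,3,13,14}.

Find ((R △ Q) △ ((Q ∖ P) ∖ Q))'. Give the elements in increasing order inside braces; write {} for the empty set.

{2,3,4,5,6,8,10,11,12,14}

R △ Q = {1,7,9,13}
Q ∖ P = {1,2}
(Q ∖ P) ∖ Q = {}
(R △ Q) △ ((Q ∖ P) ∖ Q) = {1,7,9,13}
((R △ Q) △ ((Q ∖ P) ∖ Q))' = {2,3,4,5,6,8,10,11,12,14}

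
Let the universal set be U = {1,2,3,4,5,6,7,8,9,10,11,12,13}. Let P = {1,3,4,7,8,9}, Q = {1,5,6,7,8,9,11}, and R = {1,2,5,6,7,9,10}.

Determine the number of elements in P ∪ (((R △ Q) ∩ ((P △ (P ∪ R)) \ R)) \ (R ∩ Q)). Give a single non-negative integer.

6

R △ Q = {2,8,10,11}
P ∪ R = {1,2,3,4,5,6,7,8,9,10}
P △ (P ∪ R) = {2,5,6,10}
(P △ (P ∪ R)) \ R = {}
(R △ Q) ∩ ((P △ (P ∪ R)) \ R) = {}
R ∩ Q = {1,5,6,7,9}
((R △ Q) ∩ ((P △ (P ∪ R)) \ R)) \ (R ∩ Q) = {}
P ∪ (((R △ Q) ∩ ((P △ (P ∪ R)) \ R)) \ (R ∩ Q)) = {1,3,4,7,8,9}
|P ∪ (((R △ Q) ∩ ((P △ (P ∪ R)) \ R)) \ (R ∩ Q))| = 6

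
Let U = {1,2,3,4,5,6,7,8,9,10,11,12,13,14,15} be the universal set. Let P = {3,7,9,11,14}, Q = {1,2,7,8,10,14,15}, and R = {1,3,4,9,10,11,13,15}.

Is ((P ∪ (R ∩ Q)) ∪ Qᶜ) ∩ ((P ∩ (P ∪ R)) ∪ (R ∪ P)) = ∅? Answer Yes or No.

No

R ∩ Q = {1,10,15}
P ∪ (R ∩ Q) = {1,3,7,9,10,11,14,15}
Qᶜ = {3,4,5,6,9,11,12,13}
(P ∪ (R ∩ Q)) ∪ Qᶜ = {1,3,4,5,6,7,9,10,11,12,13,14,15}
P ∪ R = {1,3,4,7,9,10,11,13,14,15}
P ∩ (P ∪ R) = {3,7,9,11,14}
R ∪ P = {1,3,4,7,9,10,11,13,14,15}
(P ∩ (P ∪ R)) ∪ (R ∪ P) = {1,3,4,7,9,10,11,13,14,15}
1 lies in both, so they are not disjoint.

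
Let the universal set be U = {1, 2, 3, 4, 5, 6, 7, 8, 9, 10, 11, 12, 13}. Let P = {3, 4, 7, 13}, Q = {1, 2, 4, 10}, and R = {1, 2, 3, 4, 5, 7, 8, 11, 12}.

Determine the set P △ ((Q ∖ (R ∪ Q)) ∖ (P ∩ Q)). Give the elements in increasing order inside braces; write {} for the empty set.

R ∪ Q = {1, 2, 3, 4, 5, 7, 8, 10, 11, 12}
Q ∖ (R ∪ Q) = {}
P ∩ Q = {4}
(Q ∖ (R ∪ Q)) ∖ (P ∩ Q) = {}
P △ ((Q ∖ (R ∪ Q)) ∖ (P ∩ Q)) = {3, 4, 7, 13}

{3, 4, 7, 13}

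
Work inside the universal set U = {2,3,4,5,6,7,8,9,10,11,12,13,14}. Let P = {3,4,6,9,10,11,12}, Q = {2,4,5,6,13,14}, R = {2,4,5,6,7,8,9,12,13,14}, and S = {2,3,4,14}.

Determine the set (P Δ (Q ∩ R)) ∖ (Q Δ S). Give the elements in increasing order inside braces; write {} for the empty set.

{2,9,10,11,12,14}

Q ∩ R = {2,4,5,6,13,14}
P Δ (Q ∩ R) = {2,3,5,9,10,11,12,13,14}
Q Δ S = {3,5,6,13}
(P Δ (Q ∩ R)) ∖ (Q Δ S) = {2,9,10,11,12,14}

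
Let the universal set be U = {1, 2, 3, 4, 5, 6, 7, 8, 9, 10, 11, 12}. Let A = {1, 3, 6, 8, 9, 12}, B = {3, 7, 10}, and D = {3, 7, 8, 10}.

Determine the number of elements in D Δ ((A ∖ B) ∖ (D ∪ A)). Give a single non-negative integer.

A ∖ B = {1, 6, 8, 9, 12}
D ∪ A = {1, 3, 6, 7, 8, 9, 10, 12}
(A ∖ B) ∖ (D ∪ A) = {}
D Δ ((A ∖ B) ∖ (D ∪ A)) = {3, 7, 8, 10}
|D Δ ((A ∖ B) ∖ (D ∪ A))| = 4

4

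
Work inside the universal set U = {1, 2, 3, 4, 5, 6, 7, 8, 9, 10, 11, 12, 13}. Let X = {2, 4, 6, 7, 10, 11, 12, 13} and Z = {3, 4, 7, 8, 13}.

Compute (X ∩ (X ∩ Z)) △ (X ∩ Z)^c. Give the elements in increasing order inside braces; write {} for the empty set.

{1, 2, 3, 4, 5, 6, 7, 8, 9, 10, 11, 12, 13}

X ∩ Z = {4, 7, 13}
X ∩ (X ∩ Z) = {4, 7, 13}
(X ∩ Z)^c = {1, 2, 3, 5, 6, 8, 9, 10, 11, 12}
(X ∩ (X ∩ Z)) △ (X ∩ Z)^c = {1, 2, 3, 4, 5, 6, 7, 8, 9, 10, 11, 12, 13}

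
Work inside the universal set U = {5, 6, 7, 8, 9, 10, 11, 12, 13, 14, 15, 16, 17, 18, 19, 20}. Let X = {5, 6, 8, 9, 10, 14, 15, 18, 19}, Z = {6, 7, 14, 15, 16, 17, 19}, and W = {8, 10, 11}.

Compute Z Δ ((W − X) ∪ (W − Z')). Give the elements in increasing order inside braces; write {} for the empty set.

{6, 7, 11, 14, 15, 16, 17, 19}

W − X = {11}
Z' = {5, 8, 9, 10, 11, 12, 13, 18, 20}
W − Z' = {}
(W − X) ∪ (W − Z') = {11}
Z Δ ((W − X) ∪ (W − Z')) = {6, 7, 11, 14, 15, 16, 17, 19}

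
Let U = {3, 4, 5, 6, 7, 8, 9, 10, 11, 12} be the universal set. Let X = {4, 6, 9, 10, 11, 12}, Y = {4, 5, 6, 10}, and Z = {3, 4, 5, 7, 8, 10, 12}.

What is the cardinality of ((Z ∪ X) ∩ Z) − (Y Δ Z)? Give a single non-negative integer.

Z ∪ X = {3, 4, 5, 6, 7, 8, 9, 10, 11, 12}
(Z ∪ X) ∩ Z = {3, 4, 5, 7, 8, 10, 12}
Y Δ Z = {3, 6, 7, 8, 12}
((Z ∪ X) ∩ Z) − (Y Δ Z) = {4, 5, 10}
|((Z ∪ X) ∩ Z) − (Y Δ Z)| = 3

3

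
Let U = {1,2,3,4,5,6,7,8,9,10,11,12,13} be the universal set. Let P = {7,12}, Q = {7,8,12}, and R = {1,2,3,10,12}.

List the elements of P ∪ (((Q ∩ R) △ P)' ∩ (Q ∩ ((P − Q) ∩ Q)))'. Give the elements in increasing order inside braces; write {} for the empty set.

{1,2,3,4,5,6,7,8,9,10,11,12,13}

Q ∩ R = {12}
(Q ∩ R) △ P = {7}
((Q ∩ R) △ P)' = {1,2,3,4,5,6,8,9,10,11,12,13}
P − Q = {}
(P − Q) ∩ Q = {}
Q ∩ ((P − Q) ∩ Q) = {}
((Q ∩ R) △ P)' ∩ (Q ∩ ((P − Q) ∩ Q)) = {}
(((Q ∩ R) △ P)' ∩ (Q ∩ ((P − Q) ∩ Q)))' = {1,2,3,4,5,6,7,8,9,10,11,12,13}
P ∪ (((Q ∩ R) △ P)' ∩ (Q ∩ ((P − Q) ∩ Q)))' = {1,2,3,4,5,6,7,8,9,10,11,12,13}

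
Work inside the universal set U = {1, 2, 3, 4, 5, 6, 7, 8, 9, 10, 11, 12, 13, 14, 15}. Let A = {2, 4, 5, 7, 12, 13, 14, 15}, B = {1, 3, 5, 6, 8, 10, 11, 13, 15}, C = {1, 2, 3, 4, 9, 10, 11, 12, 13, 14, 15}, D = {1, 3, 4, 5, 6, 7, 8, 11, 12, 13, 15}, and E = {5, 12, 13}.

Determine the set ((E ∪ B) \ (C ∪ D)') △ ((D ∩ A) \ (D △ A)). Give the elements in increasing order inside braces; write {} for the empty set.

E ∪ B = {1, 3, 5, 6, 8, 10, 11, 12, 13, 15}
C ∪ D = {1, 2, 3, 4, 5, 6, 7, 8, 9, 10, 11, 12, 13, 14, 15}
(C ∪ D)' = {}
(E ∪ B) \ (C ∪ D)' = {1, 3, 5, 6, 8, 10, 11, 12, 13, 15}
D ∩ A = {4, 5, 7, 12, 13, 15}
D △ A = {1, 2, 3, 6, 8, 11, 14}
(D ∩ A) \ (D △ A) = {4, 5, 7, 12, 13, 15}
((E ∪ B) \ (C ∪ D)') △ ((D ∩ A) \ (D △ A)) = {1, 3, 4, 6, 7, 8, 10, 11}

{1, 3, 4, 6, 7, 8, 10, 11}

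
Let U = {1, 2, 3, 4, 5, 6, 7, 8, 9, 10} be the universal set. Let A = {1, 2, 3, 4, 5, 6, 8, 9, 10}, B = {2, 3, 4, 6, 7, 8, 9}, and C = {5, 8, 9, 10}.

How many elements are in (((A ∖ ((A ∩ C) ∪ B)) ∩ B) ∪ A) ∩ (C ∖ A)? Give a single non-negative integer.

0

A ∩ C = {5, 8, 9, 10}
(A ∩ C) ∪ B = {2, 3, 4, 5, 6, 7, 8, 9, 10}
A ∖ ((A ∩ C) ∪ B) = {1}
(A ∖ ((A ∩ C) ∪ B)) ∩ B = {}
((A ∖ ((A ∩ C) ∪ B)) ∩ B) ∪ A = {1, 2, 3, 4, 5, 6, 8, 9, 10}
C ∖ A = {}
(((A ∖ ((A ∩ C) ∪ B)) ∩ B) ∪ A) ∩ (C ∖ A) = {}
|(((A ∖ ((A ∩ C) ∪ B)) ∩ B) ∪ A) ∩ (C ∖ A)| = 0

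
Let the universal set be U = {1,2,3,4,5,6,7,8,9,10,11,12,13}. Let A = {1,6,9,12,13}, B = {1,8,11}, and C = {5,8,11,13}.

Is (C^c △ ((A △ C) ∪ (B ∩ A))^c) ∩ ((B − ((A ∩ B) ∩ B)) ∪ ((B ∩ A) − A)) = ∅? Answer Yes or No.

Yes

C^c = {1,2,3,4,6,7,9,10,12}
A △ C = {1,5,6,8,9,11,12}
B ∩ A = {1}
(A △ C) ∪ (B ∩ A) = {1,5,6,8,9,11,12}
((A △ C) ∪ (B ∩ A))^c = {2,3,4,7,10,13}
C^c △ ((A △ C) ∪ (B ∩ A))^c = {1,6,9,12,13}
A ∩ B = {1}
(A ∩ B) ∩ B = {1}
B − ((A ∩ B) ∩ B) = {8,11}
(B ∩ A) − A = {}
(B − ((A ∩ B) ∩ B)) ∪ ((B ∩ A) − A) = {8,11}
{1,6,9,12,13} and {8,11} share no elements.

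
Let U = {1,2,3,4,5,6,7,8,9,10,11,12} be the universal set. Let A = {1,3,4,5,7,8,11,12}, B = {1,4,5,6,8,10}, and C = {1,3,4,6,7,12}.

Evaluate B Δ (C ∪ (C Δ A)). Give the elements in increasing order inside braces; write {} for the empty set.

{3,7,10,11,12}

C Δ A = {5,6,8,11}
C ∪ (C Δ A) = {1,3,4,5,6,7,8,11,12}
B Δ (C ∪ (C Δ A)) = {3,7,10,11,12}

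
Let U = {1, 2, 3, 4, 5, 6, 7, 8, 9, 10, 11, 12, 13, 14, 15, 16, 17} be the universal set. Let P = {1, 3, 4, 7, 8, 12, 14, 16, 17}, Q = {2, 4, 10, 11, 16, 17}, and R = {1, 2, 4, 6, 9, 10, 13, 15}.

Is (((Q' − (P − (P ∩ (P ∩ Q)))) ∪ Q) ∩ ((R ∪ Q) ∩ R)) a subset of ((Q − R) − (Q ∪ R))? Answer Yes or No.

Q' = {1, 3, 5, 6, 7, 8, 9, 12, 13, 14, 15}
P ∩ Q = {4, 16, 17}
P ∩ (P ∩ Q) = {4, 16, 17}
P − (P ∩ (P ∩ Q)) = {1, 3, 7, 8, 12, 14}
Q' − (P − (P ∩ (P ∩ Q))) = {5, 6, 9, 13, 15}
(Q' − (P − (P ∩ (P ∩ Q)))) ∪ Q = {2, 4, 5, 6, 9, 10, 11, 13, 15, 16, 17}
R ∪ Q = {1, 2, 4, 6, 9, 10, 11, 13, 15, 16, 17}
(R ∪ Q) ∩ R = {1, 2, 4, 6, 9, 10, 13, 15}
((Q' − (P − (P ∩ (P ∩ Q)))) ∪ Q) ∩ ((R ∪ Q) ∩ R) = {2, 4, 6, 9, 10, 13, 15}
Q − R = {11, 16, 17}
Q ∪ R = {1, 2, 4, 6, 9, 10, 11, 13, 15, 16, 17}
(Q − R) − (Q ∪ R) = {}
2 ∈ ((Q' − (P − (P ∩ (P ∩ Q)))) ∪ Q) ∩ ((R ∪ Q) ∩ R) but 2 ∉ (Q − R) − (Q ∪ R), so the inclusion fails.

No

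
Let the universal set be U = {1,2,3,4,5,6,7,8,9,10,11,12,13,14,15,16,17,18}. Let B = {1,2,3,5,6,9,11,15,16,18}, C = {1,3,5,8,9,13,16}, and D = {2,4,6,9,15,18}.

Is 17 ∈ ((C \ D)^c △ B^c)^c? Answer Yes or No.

Yes

17 ∉ C and 17 ∉ D, so 17 ∉ C \ D
17 ∈ (C \ D)^c since 17 ∉ (C \ D)
17 ∉ B, so 17 ∈ B^c
17 ∈ (C \ D)^c and 17 ∈ B^c, so 17 ∉ (C \ D)^c △ B^c
17 ∈ ((C \ D)^c △ B^c)^c since 17 ∉ ((C \ D)^c △ B^c)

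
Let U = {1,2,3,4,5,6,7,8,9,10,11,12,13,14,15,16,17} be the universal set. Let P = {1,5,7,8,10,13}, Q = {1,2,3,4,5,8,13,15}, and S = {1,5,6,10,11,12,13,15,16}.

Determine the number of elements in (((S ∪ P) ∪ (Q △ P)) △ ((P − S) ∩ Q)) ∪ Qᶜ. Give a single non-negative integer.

S ∪ P = {1,5,6,7,8,10,11,12,13,15,16}
Q △ P = {2,3,4,7,10,15}
(S ∪ P) ∪ (Q △ P) = {1,2,3,4,5,6,7,8,10,11,12,13,15,16}
P − S = {7,8}
(P − S) ∩ Q = {8}
((S ∪ P) ∪ (Q △ P)) △ ((P − S) ∩ Q) = {1,2,3,4,5,6,7,10,11,12,13,15,16}
Qᶜ = {6,7,9,10,11,12,14,16,17}
(((S ∪ P) ∪ (Q △ P)) △ ((P − S) ∩ Q)) ∪ Qᶜ = {1,2,3,4,5,6,7,9,10,11,12,13,14,15,16,17}
|(((S ∪ P) ∪ (Q △ P)) △ ((P − S) ∩ Q)) ∪ Qᶜ| = 16

16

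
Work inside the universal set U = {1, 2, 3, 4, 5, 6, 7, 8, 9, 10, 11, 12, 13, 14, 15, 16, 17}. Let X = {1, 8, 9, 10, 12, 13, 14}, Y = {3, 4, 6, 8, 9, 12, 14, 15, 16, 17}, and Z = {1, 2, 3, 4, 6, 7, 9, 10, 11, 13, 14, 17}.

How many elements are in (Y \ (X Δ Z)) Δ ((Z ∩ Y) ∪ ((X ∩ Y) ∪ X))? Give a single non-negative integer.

11

X Δ Z = {2, 3, 4, 6, 7, 8, 11, 12, 17}
Y \ (X Δ Z) = {9, 14, 15, 16}
Z ∩ Y = {3, 4, 6, 9, 14, 17}
X ∩ Y = {8, 9, 12, 14}
(X ∩ Y) ∪ X = {1, 8, 9, 10, 12, 13, 14}
(Z ∩ Y) ∪ ((X ∩ Y) ∪ X) = {1, 3, 4, 6, 8, 9, 10, 12, 13, 14, 17}
(Y \ (X Δ Z)) Δ ((Z ∩ Y) ∪ ((X ∩ Y) ∪ X)) = {1, 3, 4, 6, 8, 10, 12, 13, 15, 16, 17}
|(Y \ (X Δ Z)) Δ ((Z ∩ Y) ∪ ((X ∩ Y) ∪ X))| = 11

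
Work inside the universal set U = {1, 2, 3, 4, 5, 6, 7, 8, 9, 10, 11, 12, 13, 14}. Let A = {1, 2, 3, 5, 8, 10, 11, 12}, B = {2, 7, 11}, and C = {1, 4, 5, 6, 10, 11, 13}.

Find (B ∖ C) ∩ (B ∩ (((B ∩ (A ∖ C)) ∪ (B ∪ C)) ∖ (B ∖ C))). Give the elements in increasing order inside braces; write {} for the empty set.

{}

B ∖ C = {2, 7}
A ∖ C = {2, 3, 8, 12}
B ∩ (A ∖ C) = {2}
B ∪ C = {1, 2, 4, 5, 6, 7, 10, 11, 13}
(B ∩ (A ∖ C)) ∪ (B ∪ C) = {1, 2, 4, 5, 6, 7, 10, 11, 13}
((B ∩ (A ∖ C)) ∪ (B ∪ C)) ∖ (B ∖ C) = {1, 4, 5, 6, 10, 11, 13}
B ∩ (((B ∩ (A ∖ C)) ∪ (B ∪ C)) ∖ (B ∖ C)) = {11}
(B ∖ C) ∩ (B ∩ (((B ∩ (A ∖ C)) ∪ (B ∪ C)) ∖ (B ∖ C))) = {}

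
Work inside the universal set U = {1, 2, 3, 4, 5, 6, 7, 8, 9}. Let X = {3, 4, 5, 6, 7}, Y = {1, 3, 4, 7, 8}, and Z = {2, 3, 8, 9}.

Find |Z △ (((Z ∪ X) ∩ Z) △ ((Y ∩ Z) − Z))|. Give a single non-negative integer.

0

Z ∪ X = {2, 3, 4, 5, 6, 7, 8, 9}
(Z ∪ X) ∩ Z = {2, 3, 8, 9}
Y ∩ Z = {3, 8}
(Y ∩ Z) − Z = {}
((Z ∪ X) ∩ Z) △ ((Y ∩ Z) − Z) = {2, 3, 8, 9}
Z △ (((Z ∪ X) ∩ Z) △ ((Y ∩ Z) − Z)) = {}
|Z △ (((Z ∪ X) ∩ Z) △ ((Y ∩ Z) − Z))| = 0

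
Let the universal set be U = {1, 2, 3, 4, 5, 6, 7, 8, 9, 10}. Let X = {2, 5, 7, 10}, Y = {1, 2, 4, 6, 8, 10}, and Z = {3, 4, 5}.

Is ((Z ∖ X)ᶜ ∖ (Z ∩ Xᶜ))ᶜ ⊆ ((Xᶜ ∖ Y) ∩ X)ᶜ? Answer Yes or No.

Yes

Z ∖ X = {3, 4}
(Z ∖ X)ᶜ = {1, 2, 5, 6, 7, 8, 9, 10}
Xᶜ = {1, 3, 4, 6, 8, 9}
Z ∩ Xᶜ = {3, 4}
(Z ∖ X)ᶜ ∖ (Z ∩ Xᶜ) = {1, 2, 5, 6, 7, 8, 9, 10}
((Z ∖ X)ᶜ ∖ (Z ∩ Xᶜ))ᶜ = {3, 4}
Xᶜ ∖ Y = {3, 9}
(Xᶜ ∖ Y) ∩ X = {}
((Xᶜ ∖ Y) ∩ X)ᶜ = {1, 2, 3, 4, 5, 6, 7, 8, 9, 10}
Every element of {3, 4} is in {1, 2, 3, 4, 5, 6, 7, 8, 9, 10}, so ((Z ∖ X)ᶜ ∖ (Z ∩ Xᶜ))ᶜ ⊆ ((Xᶜ ∖ Y) ∩ X)ᶜ.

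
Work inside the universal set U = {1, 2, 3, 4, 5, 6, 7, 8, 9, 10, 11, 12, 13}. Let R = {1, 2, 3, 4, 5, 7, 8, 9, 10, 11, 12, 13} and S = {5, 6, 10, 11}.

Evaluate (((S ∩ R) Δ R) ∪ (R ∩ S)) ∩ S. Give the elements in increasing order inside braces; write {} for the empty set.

{5, 10, 11}

S ∩ R = {5, 10, 11}
(S ∩ R) Δ R = {1, 2, 3, 4, 7, 8, 9, 12, 13}
R ∩ S = {5, 10, 11}
((S ∩ R) Δ R) ∪ (R ∩ S) = {1, 2, 3, 4, 5, 7, 8, 9, 10, 11, 12, 13}
(((S ∩ R) Δ R) ∪ (R ∩ S)) ∩ S = {5, 10, 11}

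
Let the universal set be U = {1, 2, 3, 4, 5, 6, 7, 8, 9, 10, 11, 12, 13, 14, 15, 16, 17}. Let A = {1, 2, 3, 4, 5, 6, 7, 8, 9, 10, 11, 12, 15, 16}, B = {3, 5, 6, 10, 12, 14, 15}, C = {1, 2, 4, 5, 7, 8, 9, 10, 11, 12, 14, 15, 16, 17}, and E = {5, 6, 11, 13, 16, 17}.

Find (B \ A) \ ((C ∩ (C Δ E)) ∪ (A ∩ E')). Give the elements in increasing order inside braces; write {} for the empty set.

{}

B \ A = {14}
C Δ E = {1, 2, 4, 6, 7, 8, 9, 10, 12, 13, 14, 15}
C ∩ (C Δ E) = {1, 2, 4, 7, 8, 9, 10, 12, 14, 15}
E' = {1, 2, 3, 4, 7, 8, 9, 10, 12, 14, 15}
A ∩ E' = {1, 2, 3, 4, 7, 8, 9, 10, 12, 15}
(C ∩ (C Δ E)) ∪ (A ∩ E') = {1, 2, 3, 4, 7, 8, 9, 10, 12, 14, 15}
(B \ A) \ ((C ∩ (C Δ E)) ∪ (A ∩ E')) = {}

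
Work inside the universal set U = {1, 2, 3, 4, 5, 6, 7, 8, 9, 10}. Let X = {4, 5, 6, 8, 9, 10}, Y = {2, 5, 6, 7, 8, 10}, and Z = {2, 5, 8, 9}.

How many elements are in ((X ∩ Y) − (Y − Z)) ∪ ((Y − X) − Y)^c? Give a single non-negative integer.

10

X ∩ Y = {5, 6, 8, 10}
Y − Z = {6, 7, 10}
(X ∩ Y) − (Y − Z) = {5, 8}
Y − X = {2, 7}
(Y − X) − Y = {}
((Y − X) − Y)^c = {1, 2, 3, 4, 5, 6, 7, 8, 9, 10}
((X ∩ Y) − (Y − Z)) ∪ ((Y − X) − Y)^c = {1, 2, 3, 4, 5, 6, 7, 8, 9, 10}
|((X ∩ Y) − (Y − Z)) ∪ ((Y − X) − Y)^c| = 10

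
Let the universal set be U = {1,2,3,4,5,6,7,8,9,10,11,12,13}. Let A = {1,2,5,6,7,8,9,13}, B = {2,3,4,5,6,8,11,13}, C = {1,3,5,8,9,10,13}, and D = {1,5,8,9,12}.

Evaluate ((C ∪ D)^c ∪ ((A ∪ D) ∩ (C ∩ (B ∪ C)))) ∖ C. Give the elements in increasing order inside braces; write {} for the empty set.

{2,4,6,7,11}

C ∪ D = {1,3,5,8,9,10,12,13}
(C ∪ D)^c = {2,4,6,7,11}
A ∪ D = {1,2,5,6,7,8,9,12,13}
B ∪ C = {1,2,3,4,5,6,8,9,10,11,13}
C ∩ (B ∪ C) = {1,3,5,8,9,10,13}
(A ∪ D) ∩ (C ∩ (B ∪ C)) = {1,5,8,9,13}
(C ∪ D)^c ∪ ((A ∪ D) ∩ (C ∩ (B ∪ C))) = {1,2,4,5,6,7,8,9,11,13}
((C ∪ D)^c ∪ ((A ∪ D) ∩ (C ∩ (B ∪ C)))) ∖ C = {2,4,6,7,11}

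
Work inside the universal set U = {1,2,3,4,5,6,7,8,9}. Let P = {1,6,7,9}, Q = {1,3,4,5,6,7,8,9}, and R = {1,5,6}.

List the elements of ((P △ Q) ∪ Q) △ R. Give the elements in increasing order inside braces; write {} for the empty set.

P △ Q = {3,4,5,8}
(P △ Q) ∪ Q = {1,3,4,5,6,7,8,9}
((P △ Q) ∪ Q) △ R = {3,4,7,8,9}

{3,4,7,8,9}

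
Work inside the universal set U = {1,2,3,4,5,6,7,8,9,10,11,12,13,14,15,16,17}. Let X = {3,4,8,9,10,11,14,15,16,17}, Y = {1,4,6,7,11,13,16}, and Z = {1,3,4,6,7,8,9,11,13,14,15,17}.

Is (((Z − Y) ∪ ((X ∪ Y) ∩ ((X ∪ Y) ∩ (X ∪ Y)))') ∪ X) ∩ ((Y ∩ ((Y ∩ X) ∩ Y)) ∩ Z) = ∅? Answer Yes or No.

Z − Y = {3,8,9,14,15,17}
X ∪ Y = {1,3,4,6,7,8,9,10,11,13,14,15,16,17}
(X ∪ Y) ∩ (X ∪ Y) = {1,3,4,6,7,8,9,10,11,13,14,15,16,17}
(X ∪ Y) ∩ ((X ∪ Y) ∩ (X ∪ Y)) = {1,3,4,6,7,8,9,10,11,13,14,15,16,17}
((X ∪ Y) ∩ ((X ∪ Y) ∩ (X ∪ Y)))' = {2,5,12}
(Z − Y) ∪ ((X ∪ Y) ∩ ((X ∪ Y) ∩ (X ∪ Y)))' = {2,3,5,8,9,12,14,15,17}
((Z − Y) ∪ ((X ∪ Y) ∩ ((X ∪ Y) ∩ (X ∪ Y)))') ∪ X = {2,3,4,5,8,9,10,11,12,14,15,16,17}
Y ∩ X = {4,11,16}
(Y ∩ X) ∩ Y = {4,11,16}
Y ∩ ((Y ∩ X) ∩ Y) = {4,11,16}
(Y ∩ ((Y ∩ X) ∩ Y)) ∩ Z = {4,11}
4 lies in both, so they are not disjoint.

No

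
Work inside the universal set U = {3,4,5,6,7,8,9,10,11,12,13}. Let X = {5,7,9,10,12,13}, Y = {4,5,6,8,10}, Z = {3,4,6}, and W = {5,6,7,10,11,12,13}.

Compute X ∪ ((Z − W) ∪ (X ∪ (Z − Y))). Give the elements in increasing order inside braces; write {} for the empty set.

Z − W = {3,4}
Z − Y = {3}
X ∪ (Z − Y) = {3,5,7,9,10,12,13}
(Z − W) ∪ (X ∪ (Z − Y)) = {3,4,5,7,9,10,12,13}
X ∪ ((Z − W) ∪ (X ∪ (Z − Y))) = {3,4,5,7,9,10,12,13}

{3,4,5,7,9,10,12,13}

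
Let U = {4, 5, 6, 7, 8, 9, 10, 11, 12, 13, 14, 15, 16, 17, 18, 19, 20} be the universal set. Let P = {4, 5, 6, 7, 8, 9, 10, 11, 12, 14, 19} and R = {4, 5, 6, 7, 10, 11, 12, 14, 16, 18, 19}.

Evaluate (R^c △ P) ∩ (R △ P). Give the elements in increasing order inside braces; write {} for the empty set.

{}

R^c = {8, 9, 13, 15, 17, 20}
R^c △ P = {4, 5, 6, 7, 10, 11, 12, 13, 14, 15, 17, 19, 20}
R △ P = {8, 9, 16, 18}
(R^c △ P) ∩ (R △ P) = {}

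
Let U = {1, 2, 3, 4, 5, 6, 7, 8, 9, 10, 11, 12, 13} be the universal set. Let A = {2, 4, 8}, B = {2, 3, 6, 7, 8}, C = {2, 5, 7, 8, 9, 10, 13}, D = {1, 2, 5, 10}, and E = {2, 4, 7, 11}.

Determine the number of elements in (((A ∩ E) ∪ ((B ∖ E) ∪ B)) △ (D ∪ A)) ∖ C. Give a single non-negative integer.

A ∩ E = {2, 4}
B ∖ E = {3, 6, 8}
(B ∖ E) ∪ B = {2, 3, 6, 7, 8}
(A ∩ E) ∪ ((B ∖ E) ∪ B) = {2, 3, 4, 6, 7, 8}
D ∪ A = {1, 2, 4, 5, 8, 10}
((A ∩ E) ∪ ((B ∖ E) ∪ B)) △ (D ∪ A) = {1, 3, 5, 6, 7, 10}
(((A ∩ E) ∪ ((B ∖ E) ∪ B)) △ (D ∪ A)) ∖ C = {1, 3, 6}
|(((A ∩ E) ∪ ((B ∖ E) ∪ B)) △ (D ∪ A)) ∖ C| = 3

3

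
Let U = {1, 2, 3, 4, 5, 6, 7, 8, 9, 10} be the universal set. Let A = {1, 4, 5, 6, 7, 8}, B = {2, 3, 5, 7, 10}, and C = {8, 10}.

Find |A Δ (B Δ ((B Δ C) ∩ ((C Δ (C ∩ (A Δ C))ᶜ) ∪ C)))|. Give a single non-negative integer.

6

B Δ C = {2, 3, 5, 7, 8}
A Δ C = {1, 4, 5, 6, 7, 10}
C ∩ (A Δ C) = {10}
(C ∩ (A Δ C))ᶜ = {1, 2, 3, 4, 5, 6, 7, 8, 9}
C Δ (C ∩ (A Δ C))ᶜ = {1, 2, 3, 4, 5, 6, 7, 9, 10}
(C Δ (C ∩ (A Δ C))ᶜ) ∪ C = {1, 2, 3, 4, 5, 6, 7, 8, 9, 10}
(B Δ C) ∩ ((C Δ (C ∩ (A Δ C))ᶜ) ∪ C) = {2, 3, 5, 7, 8}
B Δ ((B Δ C) ∩ ((C Δ (C ∩ (A Δ C))ᶜ) ∪ C)) = {8, 10}
A Δ (B Δ ((B Δ C) ∩ ((C Δ (C ∩ (A Δ C))ᶜ) ∪ C))) = {1, 4, 5, 6, 7, 10}
|A Δ (B Δ ((B Δ C) ∩ ((C Δ (C ∩ (A Δ C))ᶜ) ∪ C)))| = 6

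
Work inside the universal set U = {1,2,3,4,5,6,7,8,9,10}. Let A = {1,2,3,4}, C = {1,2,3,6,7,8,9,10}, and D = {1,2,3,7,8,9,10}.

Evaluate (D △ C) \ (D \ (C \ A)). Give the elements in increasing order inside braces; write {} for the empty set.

{6}

D △ C = {6}
C \ A = {6,7,8,9,10}
D \ (C \ A) = {1,2,3}
(D △ C) \ (D \ (C \ A)) = {6}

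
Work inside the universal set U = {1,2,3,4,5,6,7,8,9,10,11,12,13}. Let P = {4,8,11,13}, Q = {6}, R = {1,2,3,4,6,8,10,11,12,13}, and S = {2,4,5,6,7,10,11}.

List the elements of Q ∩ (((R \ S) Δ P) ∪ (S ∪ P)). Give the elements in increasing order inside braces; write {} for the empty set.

{6}

R \ S = {1,3,8,12,13}
(R \ S) Δ P = {1,3,4,11,12}
S ∪ P = {2,4,5,6,7,8,10,11,13}
((R \ S) Δ P) ∪ (S ∪ P) = {1,2,3,4,5,6,7,8,10,11,12,13}
Q ∩ (((R \ S) Δ P) ∪ (S ∪ P)) = {6}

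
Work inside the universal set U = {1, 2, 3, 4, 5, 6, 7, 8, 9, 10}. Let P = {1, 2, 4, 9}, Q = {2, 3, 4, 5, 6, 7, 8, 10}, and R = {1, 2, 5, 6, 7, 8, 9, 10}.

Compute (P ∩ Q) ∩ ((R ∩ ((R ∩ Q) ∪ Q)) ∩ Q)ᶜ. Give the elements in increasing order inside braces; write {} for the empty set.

{4}

P ∩ Q = {2, 4}
R ∩ Q = {2, 5, 6, 7, 8, 10}
(R ∩ Q) ∪ Q = {2, 3, 4, 5, 6, 7, 8, 10}
R ∩ ((R ∩ Q) ∪ Q) = {2, 5, 6, 7, 8, 10}
(R ∩ ((R ∩ Q) ∪ Q)) ∩ Q = {2, 5, 6, 7, 8, 10}
((R ∩ ((R ∩ Q) ∪ Q)) ∩ Q)ᶜ = {1, 3, 4, 9}
(P ∩ Q) ∩ ((R ∩ ((R ∩ Q) ∪ Q)) ∩ Q)ᶜ = {4}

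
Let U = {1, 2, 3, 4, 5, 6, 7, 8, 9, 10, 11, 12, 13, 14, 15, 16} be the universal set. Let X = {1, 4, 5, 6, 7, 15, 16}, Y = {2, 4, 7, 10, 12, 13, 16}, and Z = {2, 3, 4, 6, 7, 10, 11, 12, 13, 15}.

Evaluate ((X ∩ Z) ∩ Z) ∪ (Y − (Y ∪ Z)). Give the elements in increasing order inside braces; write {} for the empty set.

X ∩ Z = {4, 6, 7, 15}
(X ∩ Z) ∩ Z = {4, 6, 7, 15}
Y ∪ Z = {2, 3, 4, 6, 7, 10, 11, 12, 13, 15, 16}
Y − (Y ∪ Z) = {}
((X ∩ Z) ∩ Z) ∪ (Y − (Y ∪ Z)) = {4, 6, 7, 15}

{4, 6, 7, 15}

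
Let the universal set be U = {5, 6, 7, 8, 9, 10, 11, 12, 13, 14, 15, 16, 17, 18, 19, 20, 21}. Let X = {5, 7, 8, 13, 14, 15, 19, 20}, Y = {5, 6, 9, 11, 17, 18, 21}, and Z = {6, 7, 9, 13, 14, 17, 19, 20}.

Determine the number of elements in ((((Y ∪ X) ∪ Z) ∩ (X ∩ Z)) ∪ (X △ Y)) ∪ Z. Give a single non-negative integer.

13

Y ∪ X = {5, 6, 7, 8, 9, 11, 13, 14, 15, 17, 18, 19, 20, 21}
(Y ∪ X) ∪ Z = {5, 6, 7, 8, 9, 11, 13, 14, 15, 17, 18, 19, 20, 21}
X ∩ Z = {7, 13, 14, 19, 20}
((Y ∪ X) ∪ Z) ∩ (X ∩ Z) = {7, 13, 14, 19, 20}
X △ Y = {6, 7, 8, 9, 11, 13, 14, 15, 17, 18, 19, 20, 21}
(((Y ∪ X) ∪ Z) ∩ (X ∩ Z)) ∪ (X △ Y) = {6, 7, 8, 9, 11, 13, 14, 15, 17, 18, 19, 20, 21}
((((Y ∪ X) ∪ Z) ∩ (X ∩ Z)) ∪ (X △ Y)) ∪ Z = {6, 7, 8, 9, 11, 13, 14, 15, 17, 18, 19, 20, 21}
|((((Y ∪ X) ∪ Z) ∩ (X ∩ Z)) ∪ (X △ Y)) ∪ Z| = 13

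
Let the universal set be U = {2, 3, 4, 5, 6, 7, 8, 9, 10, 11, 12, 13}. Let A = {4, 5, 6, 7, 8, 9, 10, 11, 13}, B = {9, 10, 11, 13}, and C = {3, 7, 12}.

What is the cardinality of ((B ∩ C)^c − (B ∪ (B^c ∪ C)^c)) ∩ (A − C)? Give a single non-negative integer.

B ∩ C = {}
(B ∩ C)^c = {2, 3, 4, 5, 6, 7, 8, 9, 10, 11, 12, 13}
B^c = {2, 3, 4, 5, 6, 7, 8, 12}
B^c ∪ C = {2, 3, 4, 5, 6, 7, 8, 12}
(B^c ∪ C)^c = {9, 10, 11, 13}
B ∪ (B^c ∪ C)^c = {9, 10, 11, 13}
(B ∩ C)^c − (B ∪ (B^c ∪ C)^c) = {2, 3, 4, 5, 6, 7, 8, 12}
A − C = {4, 5, 6, 8, 9, 10, 11, 13}
((B ∩ C)^c − (B ∪ (B^c ∪ C)^c)) ∩ (A − C) = {4, 5, 6, 8}
|((B ∩ C)^c − (B ∪ (B^c ∪ C)^c)) ∩ (A − C)| = 4

4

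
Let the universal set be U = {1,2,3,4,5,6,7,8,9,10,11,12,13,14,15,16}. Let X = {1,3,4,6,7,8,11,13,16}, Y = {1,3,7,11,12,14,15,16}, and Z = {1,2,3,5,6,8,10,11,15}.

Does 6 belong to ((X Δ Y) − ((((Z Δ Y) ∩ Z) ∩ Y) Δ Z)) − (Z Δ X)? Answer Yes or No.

6 ∈ X and 6 ∉ Y, so 6 ∈ X Δ Y
6 ∈ Z and 6 ∉ Y, so 6 ∈ Z Δ Y
6 ∈ (Z Δ Y) and 6 ∈ Z, so 6 ∈ (Z Δ Y) ∩ Z
6 ∈ ((Z Δ Y) ∩ Z) and 6 ∉ Y, so 6 ∉ ((Z Δ Y) ∩ Z) ∩ Y
6 ∉ (((Z Δ Y) ∩ Z) ∩ Y) and 6 ∈ Z, so 6 ∈ (((Z Δ Y) ∩ Z) ∩ Y) Δ Z
6 ∈ (X Δ Y) and 6 ∈ ((((Z Δ Y) ∩ Z) ∩ Y) Δ Z), so 6 ∉ (X Δ Y) − ((((Z Δ Y) ∩ Z) ∩ Y) Δ Z)
6 ∈ Z and 6 ∈ X, so 6 ∉ Z Δ X
6 ∉ ((X Δ Y) − ((((Z Δ Y) ∩ Z) ∩ Y) Δ Z)) and 6 ∉ (Z Δ X), so 6 ∉ ((X Δ Y) − ((((Z Δ Y) ∩ Z) ∩ Y) Δ Z)) − (Z Δ X)

No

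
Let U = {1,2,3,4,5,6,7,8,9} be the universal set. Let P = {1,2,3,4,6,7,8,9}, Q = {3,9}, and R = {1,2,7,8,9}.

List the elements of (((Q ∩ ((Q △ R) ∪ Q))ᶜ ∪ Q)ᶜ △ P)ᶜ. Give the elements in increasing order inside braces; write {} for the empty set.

{5}

Q △ R = {1,2,3,7,8}
(Q △ R) ∪ Q = {1,2,3,7,8,9}
Q ∩ ((Q △ R) ∪ Q) = {3,9}
(Q ∩ ((Q △ R) ∪ Q))ᶜ = {1,2,4,5,6,7,8}
(Q ∩ ((Q △ R) ∪ Q))ᶜ ∪ Q = {1,2,3,4,5,6,7,8,9}
((Q ∩ ((Q △ R) ∪ Q))ᶜ ∪ Q)ᶜ = {}
((Q ∩ ((Q △ R) ∪ Q))ᶜ ∪ Q)ᶜ △ P = {1,2,3,4,6,7,8,9}
(((Q ∩ ((Q △ R) ∪ Q))ᶜ ∪ Q)ᶜ △ P)ᶜ = {5}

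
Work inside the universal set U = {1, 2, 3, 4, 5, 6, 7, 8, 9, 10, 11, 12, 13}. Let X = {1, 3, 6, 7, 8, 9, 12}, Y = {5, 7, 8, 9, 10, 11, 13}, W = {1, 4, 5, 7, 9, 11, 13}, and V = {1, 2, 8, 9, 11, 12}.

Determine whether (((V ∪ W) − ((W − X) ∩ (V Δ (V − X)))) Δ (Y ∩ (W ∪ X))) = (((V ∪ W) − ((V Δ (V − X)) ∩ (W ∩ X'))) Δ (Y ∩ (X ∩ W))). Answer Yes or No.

V ∪ W = {1, 2, 4, 5, 7, 8, 9, 11, 12, 13}
W − X = {4, 5, 11, 13}
V − X = {2, 11}
V Δ (V − X) = {1, 8, 9, 12}
(W − X) ∩ (V Δ (V − X)) = {}
(V ∪ W) − ((W − X) ∩ (V Δ (V − X))) = {1, 2, 4, 5, 7, 8, 9, 11, 12, 13}
W ∪ X = {1, 3, 4, 5, 6, 7, 8, 9, 11, 12, 13}
Y ∩ (W ∪ X) = {5, 7, 8, 9, 11, 13}
((V ∪ W) − ((W − X) ∩ (V Δ (V − X)))) Δ (Y ∩ (W ∪ X)) = {1, 2, 4, 12}
X' = {2, 4, 5, 10, 11, 13}
W ∩ X' = {4, 5, 11, 13}
(V Δ (V − X)) ∩ (W ∩ X') = {}
(V ∪ W) − ((V Δ (V − X)) ∩ (W ∩ X')) = {1, 2, 4, 5, 7, 8, 9, 11, 12, 13}
X ∩ W = {1, 7, 9}
Y ∩ (X ∩ W) = {7, 9}
((V ∪ W) − ((V Δ (V − X)) ∩ (W ∩ X'))) Δ (Y ∩ (X ∩ W)) = {1, 2, 4, 5, 8, 11, 12, 13}
5 ∈ ((V ∪ W) − ((V Δ (V − X)) ∩ (W ∩ X'))) Δ (Y ∩ (X ∩ W)) but 5 ∉ ((V ∪ W) − ((W − X) ∩ (V Δ (V − X)))) Δ (Y ∩ (W ∪ X)), so they differ.

No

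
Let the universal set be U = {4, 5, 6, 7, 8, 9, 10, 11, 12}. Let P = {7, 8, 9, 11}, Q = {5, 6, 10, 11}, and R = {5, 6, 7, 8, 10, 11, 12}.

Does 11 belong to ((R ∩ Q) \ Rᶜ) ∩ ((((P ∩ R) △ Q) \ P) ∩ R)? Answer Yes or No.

No

11 ∈ R and 11 ∈ Q, so 11 ∈ R ∩ Q
11 ∈ R, so 11 ∉ Rᶜ
11 ∈ (R ∩ Q) and 11 ∉ Rᶜ, so 11 ∈ (R ∩ Q) \ Rᶜ
11 ∈ P and 11 ∈ R, so 11 ∈ P ∩ R
11 ∈ (P ∩ R) and 11 ∈ Q, so 11 ∉ (P ∩ R) △ Q
11 ∉ ((P ∩ R) △ Q) and 11 ∈ P, so 11 ∉ ((P ∩ R) △ Q) \ P
11 ∉ (((P ∩ R) △ Q) \ P) and 11 ∈ R, so 11 ∉ (((P ∩ R) △ Q) \ P) ∩ R
11 ∈ ((R ∩ Q) \ Rᶜ) and 11 ∉ ((((P ∩ R) △ Q) \ P) ∩ R), so 11 ∉ ((R ∩ Q) \ Rᶜ) ∩ ((((P ∩ R) △ Q) \ P) ∩ R)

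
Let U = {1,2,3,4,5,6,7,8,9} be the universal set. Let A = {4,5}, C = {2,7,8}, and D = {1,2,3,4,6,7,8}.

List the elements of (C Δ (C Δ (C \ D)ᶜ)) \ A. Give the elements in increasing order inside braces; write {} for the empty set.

{1,2,3,6,7,8,9}

C \ D = {}
(C \ D)ᶜ = {1,2,3,4,5,6,7,8,9}
C Δ (C \ D)ᶜ = {1,3,4,5,6,9}
C Δ (C Δ (C \ D)ᶜ) = {1,2,3,4,5,6,7,8,9}
(C Δ (C Δ (C \ D)ᶜ)) \ A = {1,2,3,6,7,8,9}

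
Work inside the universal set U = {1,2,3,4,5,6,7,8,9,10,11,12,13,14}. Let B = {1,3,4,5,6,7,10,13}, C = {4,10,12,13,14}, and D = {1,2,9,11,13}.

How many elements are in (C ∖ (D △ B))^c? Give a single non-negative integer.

D △ B = {2,3,4,5,6,7,9,10,11}
C ∖ (D △ B) = {12,13,14}
(C ∖ (D △ B))^c = {1,2,3,4,5,6,7,8,9,10,11}
|(C ∖ (D △ B))^c| = 11

11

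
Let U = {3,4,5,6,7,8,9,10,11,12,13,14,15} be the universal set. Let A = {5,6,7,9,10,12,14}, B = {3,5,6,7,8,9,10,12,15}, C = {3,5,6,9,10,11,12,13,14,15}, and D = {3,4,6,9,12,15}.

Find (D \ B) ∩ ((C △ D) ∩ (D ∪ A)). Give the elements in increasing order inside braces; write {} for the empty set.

D \ B = {4}
C △ D = {4,5,10,11,13,14}
D ∪ A = {3,4,5,6,7,9,10,12,14,15}
(C △ D) ∩ (D ∪ A) = {4,5,10,14}
(D \ B) ∩ ((C △ D) ∩ (D ∪ A)) = {4}

{4}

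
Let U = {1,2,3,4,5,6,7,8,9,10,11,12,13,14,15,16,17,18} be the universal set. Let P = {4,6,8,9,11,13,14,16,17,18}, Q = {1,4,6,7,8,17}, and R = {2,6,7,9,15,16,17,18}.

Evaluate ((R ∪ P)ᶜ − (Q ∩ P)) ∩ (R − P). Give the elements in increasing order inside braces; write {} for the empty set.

{}

R ∪ P = {2,4,6,7,8,9,11,13,14,15,16,17,18}
(R ∪ P)ᶜ = {1,3,5,10,12}
Q ∩ P = {4,6,8,17}
(R ∪ P)ᶜ − (Q ∩ P) = {1,3,5,10,12}
R − P = {2,7,15}
((R ∪ P)ᶜ − (Q ∩ P)) ∩ (R − P) = {}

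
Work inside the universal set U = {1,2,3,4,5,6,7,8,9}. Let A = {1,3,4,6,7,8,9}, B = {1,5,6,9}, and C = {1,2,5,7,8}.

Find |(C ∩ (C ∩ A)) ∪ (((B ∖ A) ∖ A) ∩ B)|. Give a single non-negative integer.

4

C ∩ A = {1,7,8}
C ∩ (C ∩ A) = {1,7,8}
B ∖ A = {5}
(B ∖ A) ∖ A = {5}
((B ∖ A) ∖ A) ∩ B = {5}
(C ∩ (C ∩ A)) ∪ (((B ∖ A) ∖ A) ∩ B) = {1,5,7,8}
|(C ∩ (C ∩ A)) ∪ (((B ∖ A) ∖ A) ∩ B)| = 4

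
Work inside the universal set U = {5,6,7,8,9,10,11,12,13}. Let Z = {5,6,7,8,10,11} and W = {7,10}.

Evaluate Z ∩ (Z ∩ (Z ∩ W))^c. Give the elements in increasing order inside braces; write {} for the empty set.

{5,6,8,11}

Z ∩ W = {7,10}
Z ∩ (Z ∩ W) = {7,10}
(Z ∩ (Z ∩ W))^c = {5,6,8,9,11,12,13}
Z ∩ (Z ∩ (Z ∩ W))^c = {5,6,8,11}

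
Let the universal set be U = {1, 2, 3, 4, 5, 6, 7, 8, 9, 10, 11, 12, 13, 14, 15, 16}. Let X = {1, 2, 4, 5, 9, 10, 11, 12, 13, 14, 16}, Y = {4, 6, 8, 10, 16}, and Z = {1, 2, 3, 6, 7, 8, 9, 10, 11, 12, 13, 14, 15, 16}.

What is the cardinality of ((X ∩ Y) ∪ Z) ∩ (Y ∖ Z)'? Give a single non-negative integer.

14

X ∩ Y = {4, 10, 16}
(X ∩ Y) ∪ Z = {1, 2, 3, 4, 6, 7, 8, 9, 10, 11, 12, 13, 14, 15, 16}
Y ∖ Z = {4}
(Y ∖ Z)' = {1, 2, 3, 5, 6, 7, 8, 9, 10, 11, 12, 13, 14, 15, 16}
((X ∩ Y) ∪ Z) ∩ (Y ∖ Z)' = {1, 2, 3, 6, 7, 8, 9, 10, 11, 12, 13, 14, 15, 16}
|((X ∩ Y) ∪ Z) ∩ (Y ∖ Z)'| = 14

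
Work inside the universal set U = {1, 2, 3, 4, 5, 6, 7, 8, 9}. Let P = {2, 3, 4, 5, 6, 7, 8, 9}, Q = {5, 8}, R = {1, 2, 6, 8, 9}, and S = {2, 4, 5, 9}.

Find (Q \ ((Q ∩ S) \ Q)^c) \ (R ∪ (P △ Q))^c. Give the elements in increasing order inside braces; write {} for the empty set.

{}

Q ∩ S = {5}
(Q ∩ S) \ Q = {}
((Q ∩ S) \ Q)^c = {1, 2, 3, 4, 5, 6, 7, 8, 9}
Q \ ((Q ∩ S) \ Q)^c = {}
P △ Q = {2, 3, 4, 6, 7, 9}
R ∪ (P △ Q) = {1, 2, 3, 4, 6, 7, 8, 9}
(R ∪ (P △ Q))^c = {5}
(Q \ ((Q ∩ S) \ Q)^c) \ (R ∪ (P △ Q))^c = {}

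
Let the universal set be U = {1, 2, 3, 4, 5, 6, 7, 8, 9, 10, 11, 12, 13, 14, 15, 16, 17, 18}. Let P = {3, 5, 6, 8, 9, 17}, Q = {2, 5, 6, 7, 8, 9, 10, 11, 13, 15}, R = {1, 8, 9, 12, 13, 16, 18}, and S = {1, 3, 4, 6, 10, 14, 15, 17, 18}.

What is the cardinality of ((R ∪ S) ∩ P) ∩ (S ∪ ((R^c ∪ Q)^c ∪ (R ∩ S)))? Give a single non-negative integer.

3

R ∪ S = {1, 3, 4, 6, 8, 9, 10, 12, 13, 14, 15, 16, 17, 18}
(R ∪ S) ∩ P = {3, 6, 8, 9, 17}
R^c = {2, 3, 4, 5, 6, 7, 10, 11, 14, 15, 17}
R^c ∪ Q = {2, 3, 4, 5, 6, 7, 8, 9, 10, 11, 13, 14, 15, 17}
(R^c ∪ Q)^c = {1, 12, 16, 18}
R ∩ S = {1, 18}
(R^c ∪ Q)^c ∪ (R ∩ S) = {1, 12, 16, 18}
S ∪ ((R^c ∪ Q)^c ∪ (R ∩ S)) = {1, 3, 4, 6, 10, 12, 14, 15, 16, 17, 18}
((R ∪ S) ∩ P) ∩ (S ∪ ((R^c ∪ Q)^c ∪ (R ∩ S))) = {3, 6, 17}
|((R ∪ S) ∩ P) ∩ (S ∪ ((R^c ∪ Q)^c ∪ (R ∩ S)))| = 3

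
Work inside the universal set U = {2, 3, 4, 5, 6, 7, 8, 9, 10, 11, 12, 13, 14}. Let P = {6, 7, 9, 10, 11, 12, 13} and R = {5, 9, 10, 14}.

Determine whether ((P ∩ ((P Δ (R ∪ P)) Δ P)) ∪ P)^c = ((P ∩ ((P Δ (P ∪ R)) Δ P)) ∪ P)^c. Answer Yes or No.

Yes

R ∪ P = {5, 6, 7, 9, 10, 11, 12, 13, 14}
P Δ (R ∪ P) = {5, 14}
(P Δ (R ∪ P)) Δ P = {5, 6, 7, 9, 10, 11, 12, 13, 14}
P ∩ ((P Δ (R ∪ P)) Δ P) = {6, 7, 9, 10, 11, 12, 13}
(P ∩ ((P Δ (R ∪ P)) Δ P)) ∪ P = {6, 7, 9, 10, 11, 12, 13}
((P ∩ ((P Δ (R ∪ P)) Δ P)) ∪ P)^c = {2, 3, 4, 5, 8, 14}
P ∪ R = {5, 6, 7, 9, 10, 11, 12, 13, 14}
P Δ (P ∪ R) = {5, 14}
(P Δ (P ∪ R)) Δ P = {5, 6, 7, 9, 10, 11, 12, 13, 14}
P ∩ ((P Δ (P ∪ R)) Δ P) = {6, 7, 9, 10, 11, 12, 13}
(P ∩ ((P Δ (P ∪ R)) Δ P)) ∪ P = {6, 7, 9, 10, 11, 12, 13}
((P ∩ ((P Δ (P ∪ R)) Δ P)) ∪ P)^c = {2, 3, 4, 5, 8, 14}
Both equal {2, 3, 4, 5, 8, 14}, so ((P ∩ ((P Δ (R ∪ P)) Δ P)) ∪ P)^c = ((P ∩ ((P Δ (P ∪ R)) Δ P)) ∪ P)^c.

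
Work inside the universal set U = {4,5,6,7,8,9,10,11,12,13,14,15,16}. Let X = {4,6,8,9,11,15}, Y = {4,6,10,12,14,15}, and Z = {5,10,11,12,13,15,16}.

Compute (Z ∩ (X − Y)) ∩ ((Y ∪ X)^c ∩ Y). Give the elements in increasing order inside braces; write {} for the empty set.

{}

X − Y = {8,9,11}
Z ∩ (X − Y) = {11}
Y ∪ X = {4,6,8,9,10,11,12,14,15}
(Y ∪ X)^c = {5,7,13,16}
(Y ∪ X)^c ∩ Y = {}
(Z ∩ (X − Y)) ∩ ((Y ∪ X)^c ∩ Y) = {}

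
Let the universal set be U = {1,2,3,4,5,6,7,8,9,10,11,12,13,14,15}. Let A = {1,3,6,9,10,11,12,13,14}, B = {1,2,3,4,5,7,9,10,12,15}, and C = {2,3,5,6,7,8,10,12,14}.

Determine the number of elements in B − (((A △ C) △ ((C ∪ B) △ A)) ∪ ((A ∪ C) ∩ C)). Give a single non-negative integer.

0

A △ C = {1,2,5,7,8,9,11,13}
C ∪ B = {1,2,3,4,5,6,7,8,9,10,12,14,15}
(C ∪ B) △ A = {2,4,5,7,8,11,13,15}
(A △ C) △ ((C ∪ B) △ A) = {1,4,9,15}
A ∪ C = {1,2,3,5,6,7,8,9,10,11,12,13,14}
(A ∪ C) ∩ C = {2,3,5,6,7,8,10,12,14}
((A △ C) △ ((C ∪ B) △ A)) ∪ ((A ∪ C) ∩ C) = {1,2,3,4,5,6,7,8,9,10,12,14,15}
B − (((A △ C) △ ((C ∪ B) △ A)) ∪ ((A ∪ C) ∩ C)) = {}
|B − (((A △ C) △ ((C ∪ B) △ A)) ∪ ((A ∪ C) ∩ C))| = 0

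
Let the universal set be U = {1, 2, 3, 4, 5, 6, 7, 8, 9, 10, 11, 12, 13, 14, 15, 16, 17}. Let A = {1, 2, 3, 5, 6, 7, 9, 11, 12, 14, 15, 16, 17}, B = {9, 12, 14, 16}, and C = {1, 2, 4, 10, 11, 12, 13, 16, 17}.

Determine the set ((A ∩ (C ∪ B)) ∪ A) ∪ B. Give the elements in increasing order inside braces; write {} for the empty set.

C ∪ B = {1, 2, 4, 9, 10, 11, 12, 13, 14, 16, 17}
A ∩ (C ∪ B) = {1, 2, 9, 11, 12, 14, 16, 17}
(A ∩ (C ∪ B)) ∪ A = {1, 2, 3, 5, 6, 7, 9, 11, 12, 14, 15, 16, 17}
((A ∩ (C ∪ B)) ∪ A) ∪ B = {1, 2, 3, 5, 6, 7, 9, 11, 12, 14, 15, 16, 17}

{1, 2, 3, 5, 6, 7, 9, 11, 12, 14, 15, 16, 17}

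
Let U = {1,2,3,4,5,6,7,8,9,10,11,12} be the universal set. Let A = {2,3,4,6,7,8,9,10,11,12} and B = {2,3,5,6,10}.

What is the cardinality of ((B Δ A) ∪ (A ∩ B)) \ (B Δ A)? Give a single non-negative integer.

4

B Δ A = {4,5,7,8,9,11,12}
A ∩ B = {2,3,6,10}
(B Δ A) ∪ (A ∩ B) = {2,3,4,5,6,7,8,9,10,11,12}
((B Δ A) ∪ (A ∩ B)) \ (B Δ A) = {2,3,6,10}
|((B Δ A) ∪ (A ∩ B)) \ (B Δ A)| = 4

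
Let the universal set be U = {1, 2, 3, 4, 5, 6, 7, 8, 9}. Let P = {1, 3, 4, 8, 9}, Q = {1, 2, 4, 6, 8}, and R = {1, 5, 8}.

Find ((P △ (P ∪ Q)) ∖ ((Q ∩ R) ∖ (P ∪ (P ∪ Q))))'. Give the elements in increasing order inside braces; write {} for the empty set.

{1, 3, 4, 5, 7, 8, 9}

P ∪ Q = {1, 2, 3, 4, 6, 8, 9}
P △ (P ∪ Q) = {2, 6}
Q ∩ R = {1, 8}
P ∪ (P ∪ Q) = {1, 2, 3, 4, 6, 8, 9}
(Q ∩ R) ∖ (P ∪ (P ∪ Q)) = {}
(P △ (P ∪ Q)) ∖ ((Q ∩ R) ∖ (P ∪ (P ∪ Q))) = {2, 6}
((P △ (P ∪ Q)) ∖ ((Q ∩ R) ∖ (P ∪ (P ∪ Q))))' = {1, 3, 4, 5, 7, 8, 9}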